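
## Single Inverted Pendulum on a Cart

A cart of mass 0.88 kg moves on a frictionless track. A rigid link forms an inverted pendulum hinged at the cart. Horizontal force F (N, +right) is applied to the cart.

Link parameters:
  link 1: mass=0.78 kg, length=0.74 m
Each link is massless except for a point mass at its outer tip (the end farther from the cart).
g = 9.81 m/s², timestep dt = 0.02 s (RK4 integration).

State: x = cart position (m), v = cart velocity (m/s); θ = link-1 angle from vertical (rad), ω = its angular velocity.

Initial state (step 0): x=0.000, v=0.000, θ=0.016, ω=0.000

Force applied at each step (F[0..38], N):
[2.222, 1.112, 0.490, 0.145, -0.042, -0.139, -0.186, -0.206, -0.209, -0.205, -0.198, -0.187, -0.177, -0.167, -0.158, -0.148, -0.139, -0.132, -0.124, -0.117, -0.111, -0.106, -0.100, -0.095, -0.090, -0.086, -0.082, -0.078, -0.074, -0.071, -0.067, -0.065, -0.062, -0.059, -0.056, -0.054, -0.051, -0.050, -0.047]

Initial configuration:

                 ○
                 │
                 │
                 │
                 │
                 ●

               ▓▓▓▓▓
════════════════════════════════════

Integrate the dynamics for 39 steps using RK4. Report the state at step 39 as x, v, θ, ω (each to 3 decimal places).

apply F[0]=+2.222 → step 1: x=0.000, v=0.048, θ=0.015, ω=-0.060
apply F[1]=+1.112 → step 2: x=0.002, v=0.070, θ=0.014, ω=-0.087
apply F[2]=+0.490 → step 3: x=0.003, v=0.079, θ=0.012, ω=-0.096
apply F[3]=+0.145 → step 4: x=0.005, v=0.081, θ=0.010, ω=-0.095
apply F[4]=-0.042 → step 5: x=0.006, v=0.078, θ=0.008, ω=-0.089
apply F[5]=-0.139 → step 6: x=0.008, v=0.074, θ=0.007, ω=-0.081
apply F[6]=-0.186 → step 7: x=0.009, v=0.068, θ=0.005, ω=-0.072
apply F[7]=-0.206 → step 8: x=0.011, v=0.063, θ=0.004, ω=-0.063
apply F[8]=-0.209 → step 9: x=0.012, v=0.058, θ=0.003, ω=-0.055
apply F[9]=-0.205 → step 10: x=0.013, v=0.053, θ=0.002, ω=-0.048
apply F[10]=-0.198 → step 11: x=0.014, v=0.048, θ=0.001, ω=-0.041
apply F[11]=-0.187 → step 12: x=0.015, v=0.044, θ=-0.000, ω=-0.035
apply F[12]=-0.177 → step 13: x=0.016, v=0.040, θ=-0.001, ω=-0.030
apply F[13]=-0.167 → step 14: x=0.016, v=0.036, θ=-0.001, ω=-0.026
apply F[14]=-0.158 → step 15: x=0.017, v=0.033, θ=-0.002, ω=-0.022
apply F[15]=-0.148 → step 16: x=0.018, v=0.030, θ=-0.002, ω=-0.018
apply F[16]=-0.139 → step 17: x=0.018, v=0.027, θ=-0.002, ω=-0.015
apply F[17]=-0.132 → step 18: x=0.019, v=0.024, θ=-0.003, ω=-0.012
apply F[18]=-0.124 → step 19: x=0.019, v=0.022, θ=-0.003, ω=-0.010
apply F[19]=-0.117 → step 20: x=0.020, v=0.020, θ=-0.003, ω=-0.008
apply F[20]=-0.111 → step 21: x=0.020, v=0.018, θ=-0.003, ω=-0.006
apply F[21]=-0.106 → step 22: x=0.020, v=0.016, θ=-0.003, ω=-0.004
apply F[22]=-0.100 → step 23: x=0.021, v=0.014, θ=-0.003, ω=-0.003
apply F[23]=-0.095 → step 24: x=0.021, v=0.013, θ=-0.004, ω=-0.002
apply F[24]=-0.090 → step 25: x=0.021, v=0.011, θ=-0.004, ω=-0.001
apply F[25]=-0.086 → step 26: x=0.021, v=0.010, θ=-0.004, ω=0.000
apply F[26]=-0.082 → step 27: x=0.022, v=0.009, θ=-0.004, ω=0.001
apply F[27]=-0.078 → step 28: x=0.022, v=0.008, θ=-0.003, ω=0.002
apply F[28]=-0.074 → step 29: x=0.022, v=0.007, θ=-0.003, ω=0.002
apply F[29]=-0.071 → step 30: x=0.022, v=0.006, θ=-0.003, ω=0.003
apply F[30]=-0.067 → step 31: x=0.022, v=0.005, θ=-0.003, ω=0.003
apply F[31]=-0.065 → step 32: x=0.022, v=0.004, θ=-0.003, ω=0.003
apply F[32]=-0.062 → step 33: x=0.022, v=0.003, θ=-0.003, ω=0.003
apply F[33]=-0.059 → step 34: x=0.022, v=0.002, θ=-0.003, ω=0.004
apply F[34]=-0.056 → step 35: x=0.022, v=0.001, θ=-0.003, ω=0.004
apply F[35]=-0.054 → step 36: x=0.022, v=0.001, θ=-0.003, ω=0.004
apply F[36]=-0.051 → step 37: x=0.022, v=0.000, θ=-0.003, ω=0.004
apply F[37]=-0.050 → step 38: x=0.022, v=-0.001, θ=-0.003, ω=0.004
apply F[38]=-0.047 → step 39: x=0.022, v=-0.001, θ=-0.003, ω=0.004

Answer: x=0.022, v=-0.001, θ=-0.003, ω=0.004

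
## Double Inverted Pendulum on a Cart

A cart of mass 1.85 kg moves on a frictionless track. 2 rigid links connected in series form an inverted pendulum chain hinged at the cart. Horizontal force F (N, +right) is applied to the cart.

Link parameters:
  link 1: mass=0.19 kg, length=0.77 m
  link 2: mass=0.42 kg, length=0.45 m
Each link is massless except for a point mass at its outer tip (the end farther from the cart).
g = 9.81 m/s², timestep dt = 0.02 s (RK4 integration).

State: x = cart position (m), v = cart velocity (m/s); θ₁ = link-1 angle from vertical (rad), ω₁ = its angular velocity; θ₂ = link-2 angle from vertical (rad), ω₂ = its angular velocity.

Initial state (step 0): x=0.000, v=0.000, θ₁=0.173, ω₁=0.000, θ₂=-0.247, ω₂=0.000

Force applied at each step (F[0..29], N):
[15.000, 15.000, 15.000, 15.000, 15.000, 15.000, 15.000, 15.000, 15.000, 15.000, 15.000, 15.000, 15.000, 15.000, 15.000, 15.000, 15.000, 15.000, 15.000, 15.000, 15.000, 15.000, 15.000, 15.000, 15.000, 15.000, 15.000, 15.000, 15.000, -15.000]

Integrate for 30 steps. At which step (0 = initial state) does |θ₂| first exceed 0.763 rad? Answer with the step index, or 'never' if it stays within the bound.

apply F[0]=+15.000 → step 1: x=0.002, v=0.153, θ₁=0.173, ω₁=0.019, θ₂=-0.252, ω₂=-0.467
apply F[1]=+15.000 → step 2: x=0.006, v=0.306, θ₁=0.174, ω₁=0.036, θ₂=-0.266, ω₂=-0.934
apply F[2]=+15.000 → step 3: x=0.014, v=0.460, θ₁=0.175, ω₁=0.047, θ₂=-0.289, ω₂=-1.398
apply F[3]=+15.000 → step 4: x=0.025, v=0.614, θ₁=0.176, ω₁=0.048, θ₂=-0.322, ω₂=-1.858
apply F[4]=+15.000 → step 5: x=0.038, v=0.769, θ₁=0.176, ω₁=0.035, θ₂=-0.363, ω₂=-2.308
apply F[5]=+15.000 → step 6: x=0.055, v=0.924, θ₁=0.177, ω₁=0.002, θ₂=-0.414, ω₂=-2.745
apply F[6]=+15.000 → step 7: x=0.075, v=1.081, θ₁=0.176, ω₁=-0.057, θ₂=-0.473, ω₂=-3.164
apply F[7]=+15.000 → step 8: x=0.099, v=1.238, θ₁=0.174, ω₁=-0.146, θ₂=-0.540, ω₂=-3.561
apply F[8]=+15.000 → step 9: x=0.125, v=1.396, θ₁=0.170, ω₁=-0.272, θ₂=-0.615, ω₂=-3.935
apply F[9]=+15.000 → step 10: x=0.154, v=1.554, θ₁=0.163, ω₁=-0.436, θ₂=-0.697, ω₂=-4.286
apply F[10]=+15.000 → step 11: x=0.187, v=1.713, θ₁=0.153, ω₁=-0.643, θ₂=-0.786, ω₂=-4.613
apply F[11]=+15.000 → step 12: x=0.223, v=1.873, θ₁=0.137, ω₁=-0.895, θ₂=-0.882, ω₂=-4.918
apply F[12]=+15.000 → step 13: x=0.262, v=2.033, θ₁=0.116, ω₁=-1.194, θ₂=-0.983, ω₂=-5.197
apply F[13]=+15.000 → step 14: x=0.304, v=2.194, θ₁=0.089, ω₁=-1.540, θ₂=-1.090, ω₂=-5.449
apply F[14]=+15.000 → step 15: x=0.350, v=2.355, θ₁=0.054, ω₁=-1.934, θ₂=-1.201, ω₂=-5.664
apply F[15]=+15.000 → step 16: x=0.398, v=2.517, θ₁=0.012, ω₁=-2.373, θ₂=-1.316, ω₂=-5.830
apply F[16]=+15.000 → step 17: x=0.450, v=2.679, θ₁=-0.041, ω₁=-2.851, θ₂=-1.434, ω₂=-5.929
apply F[17]=+15.000 → step 18: x=0.506, v=2.842, θ₁=-0.103, ω₁=-3.360, θ₂=-1.552, ω₂=-5.936
apply F[18]=+15.000 → step 19: x=0.564, v=3.003, θ₁=-0.175, ω₁=-3.884, θ₂=-1.670, ω₂=-5.822
apply F[19]=+15.000 → step 20: x=0.626, v=3.162, θ₁=-0.258, ω₁=-4.409, θ₂=-1.784, ω₂=-5.556
apply F[20]=+15.000 → step 21: x=0.691, v=3.318, θ₁=-0.351, ω₁=-4.915, θ₂=-1.891, ω₂=-5.109
apply F[21]=+15.000 → step 22: x=0.758, v=3.469, θ₁=-0.454, ω₁=-5.388, θ₂=-1.987, ω₂=-4.459
apply F[22]=+15.000 → step 23: x=0.829, v=3.611, θ₁=-0.567, ω₁=-5.824, θ₂=-2.068, ω₂=-3.596
apply F[23]=+15.000 → step 24: x=0.903, v=3.744, θ₁=-0.687, ω₁=-6.232, θ₂=-2.130, ω₂=-2.517
apply F[24]=+15.000 → step 25: x=0.979, v=3.865, θ₁=-0.816, ω₁=-6.639, θ₂=-2.167, ω₂=-1.221
apply F[25]=+15.000 → step 26: x=1.057, v=3.969, θ₁=-0.953, ω₁=-7.098, θ₂=-2.177, ω₂=0.318
apply F[26]=+15.000 → step 27: x=1.138, v=4.050, θ₁=-1.101, ω₁=-7.696, θ₂=-2.153, ω₂=2.181
apply F[27]=+15.000 → step 28: x=1.219, v=4.085, θ₁=-1.263, ω₁=-8.592, θ₂=-2.086, ω₂=4.573
apply F[28]=+15.000 → step 29: x=1.300, v=4.002, θ₁=-1.448, ω₁=-10.044, θ₂=-1.963, ω₂=7.869
apply F[29]=-15.000 → step 30: x=1.375, v=3.372, θ₁=-1.665, ω₁=-11.604, θ₂=-1.774, ω₂=10.784
|θ₂| = 0.786 > 0.763 first at step 11.

Answer: 11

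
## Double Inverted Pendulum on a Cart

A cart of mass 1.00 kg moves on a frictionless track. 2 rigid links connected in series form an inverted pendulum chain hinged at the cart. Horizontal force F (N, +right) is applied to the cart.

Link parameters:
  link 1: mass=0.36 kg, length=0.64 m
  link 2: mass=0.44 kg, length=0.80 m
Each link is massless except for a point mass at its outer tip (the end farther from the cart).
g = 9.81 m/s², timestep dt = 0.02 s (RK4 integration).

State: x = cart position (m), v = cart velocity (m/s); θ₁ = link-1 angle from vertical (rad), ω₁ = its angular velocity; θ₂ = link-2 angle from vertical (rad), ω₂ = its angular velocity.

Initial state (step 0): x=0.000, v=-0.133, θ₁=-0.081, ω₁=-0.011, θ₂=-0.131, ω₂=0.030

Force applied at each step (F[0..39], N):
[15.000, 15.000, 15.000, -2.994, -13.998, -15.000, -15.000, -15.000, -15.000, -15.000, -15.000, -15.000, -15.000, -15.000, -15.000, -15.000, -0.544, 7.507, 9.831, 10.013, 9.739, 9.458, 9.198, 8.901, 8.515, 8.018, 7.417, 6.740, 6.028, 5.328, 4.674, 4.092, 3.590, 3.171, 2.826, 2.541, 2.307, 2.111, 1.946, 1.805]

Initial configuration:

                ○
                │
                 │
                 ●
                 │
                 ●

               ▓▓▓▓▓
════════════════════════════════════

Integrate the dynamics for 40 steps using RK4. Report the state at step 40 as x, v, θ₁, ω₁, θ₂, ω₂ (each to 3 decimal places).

Answer: x=-0.590, v=-0.081, θ₁=0.100, ω₁=-0.208, θ₂=0.082, ω₂=-0.054

Derivation:
apply F[0]=+15.000 → step 1: x=0.000, v=0.178, θ₁=-0.086, ω₁=-0.505, θ₂=-0.131, ω₂=0.008
apply F[1]=+15.000 → step 2: x=0.007, v=0.490, θ₁=-0.101, ω₁=-1.007, θ₂=-0.131, ω₂=-0.009
apply F[2]=+15.000 → step 3: x=0.020, v=0.802, θ₁=-0.127, ω₁=-1.522, θ₂=-0.131, ω₂=-0.016
apply F[3]=-2.994 → step 4: x=0.036, v=0.762, θ₁=-0.157, ω₁=-1.506, θ₂=-0.131, ω₂=-0.011
apply F[4]=-13.998 → step 5: x=0.048, v=0.511, θ₁=-0.184, ω₁=-1.188, θ₂=-0.131, ω₂=0.012
apply F[5]=-15.000 → step 6: x=0.056, v=0.246, θ₁=-0.204, ω₁=-0.869, θ₂=-0.131, ω₂=0.053
apply F[6]=-15.000 → step 7: x=0.058, v=-0.014, θ₁=-0.219, ω₁=-0.573, θ₂=-0.129, ω₂=0.107
apply F[7]=-15.000 → step 8: x=0.055, v=-0.271, θ₁=-0.227, ω₁=-0.294, θ₂=-0.126, ω₂=0.171
apply F[8]=-15.000 → step 9: x=0.047, v=-0.526, θ₁=-0.230, ω₁=-0.024, θ₂=-0.122, ω₂=0.242
apply F[9]=-15.000 → step 10: x=0.034, v=-0.782, θ₁=-0.228, ω₁=0.244, θ₂=-0.117, ω₂=0.317
apply F[10]=-15.000 → step 11: x=0.016, v=-1.039, θ₁=-0.221, ω₁=0.516, θ₂=-0.109, ω₂=0.392
apply F[11]=-15.000 → step 12: x=-0.007, v=-1.298, θ₁=-0.207, ω₁=0.799, θ₂=-0.101, ω₂=0.464
apply F[12]=-15.000 → step 13: x=-0.036, v=-1.562, θ₁=-0.189, ω₁=1.099, θ₂=-0.091, ω₂=0.528
apply F[13]=-15.000 → step 14: x=-0.070, v=-1.832, θ₁=-0.163, ω₁=1.423, θ₂=-0.080, ω₂=0.583
apply F[14]=-15.000 → step 15: x=-0.109, v=-2.109, θ₁=-0.131, ω₁=1.778, θ₂=-0.068, ω₂=0.624
apply F[15]=-15.000 → step 16: x=-0.154, v=-2.393, θ₁=-0.092, ω₁=2.169, θ₂=-0.055, ω₂=0.648
apply F[16]=-0.544 → step 17: x=-0.202, v=-2.397, θ₁=-0.049, ω₁=2.147, θ₂=-0.042, ω₂=0.656
apply F[17]=+7.507 → step 18: x=-0.248, v=-2.243, θ₁=-0.008, ω₁=1.901, θ₂=-0.029, ω₂=0.654
apply F[18]=+9.831 → step 19: x=-0.291, v=-2.048, θ₁=0.027, ω₁=1.608, θ₂=-0.016, ω₂=0.640
apply F[19]=+10.013 → step 20: x=-0.330, v=-1.854, θ₁=0.056, ω₁=1.334, θ₂=-0.003, ω₂=0.615
apply F[20]=+9.739 → step 21: x=-0.366, v=-1.669, θ₁=0.080, ω₁=1.090, θ₂=0.009, ω₂=0.581
apply F[21]=+9.458 → step 22: x=-0.397, v=-1.494, θ₁=0.100, ω₁=0.873, θ₂=0.020, ω₂=0.540
apply F[22]=+9.198 → step 23: x=-0.425, v=-1.327, θ₁=0.115, ω₁=0.678, θ₂=0.030, ω₂=0.494
apply F[23]=+8.901 → step 24: x=-0.450, v=-1.169, θ₁=0.127, ω₁=0.504, θ₂=0.040, ω₂=0.445
apply F[24]=+8.515 → step 25: x=-0.472, v=-1.021, θ₁=0.136, ω₁=0.348, θ₂=0.048, ω₂=0.394
apply F[25]=+8.018 → step 26: x=-0.491, v=-0.883, θ₁=0.141, ω₁=0.213, θ₂=0.055, ω₂=0.344
apply F[26]=+7.417 → step 27: x=-0.508, v=-0.759, θ₁=0.144, ω₁=0.097, θ₂=0.062, ω₂=0.295
apply F[27]=+6.740 → step 28: x=-0.522, v=-0.648, θ₁=0.145, ω₁=0.002, θ₂=0.067, ω₂=0.249
apply F[28]=+6.028 → step 29: x=-0.534, v=-0.551, θ₁=0.145, ω₁=-0.074, θ₂=0.072, ω₂=0.206
apply F[29]=+5.328 → step 30: x=-0.544, v=-0.468, θ₁=0.142, ω₁=-0.132, θ₂=0.076, ω₂=0.166
apply F[30]=+4.674 → step 31: x=-0.553, v=-0.398, θ₁=0.139, ω₁=-0.173, θ₂=0.078, ω₂=0.130
apply F[31]=+4.092 → step 32: x=-0.560, v=-0.338, θ₁=0.136, ω₁=-0.202, θ₂=0.081, ω₂=0.098
apply F[32]=+3.590 → step 33: x=-0.566, v=-0.287, θ₁=0.131, ω₁=-0.219, θ₂=0.082, ω₂=0.069
apply F[33]=+3.171 → step 34: x=-0.572, v=-0.244, θ₁=0.127, ω₁=-0.229, θ₂=0.084, ω₂=0.043
apply F[34]=+2.826 → step 35: x=-0.576, v=-0.208, θ₁=0.122, ω₁=-0.232, θ₂=0.084, ω₂=0.021
apply F[35]=+2.541 → step 36: x=-0.580, v=-0.176, θ₁=0.118, ω₁=-0.231, θ₂=0.084, ω₂=0.001
apply F[36]=+2.307 → step 37: x=-0.583, v=-0.148, θ₁=0.113, ω₁=-0.228, θ₂=0.084, ω₂=-0.016
apply F[37]=+2.111 → step 38: x=-0.586, v=-0.123, θ₁=0.109, ω₁=-0.222, θ₂=0.084, ω₂=-0.031
apply F[38]=+1.946 → step 39: x=-0.588, v=-0.101, θ₁=0.104, ω₁=-0.215, θ₂=0.083, ω₂=-0.043
apply F[39]=+1.805 → step 40: x=-0.590, v=-0.081, θ₁=0.100, ω₁=-0.208, θ₂=0.082, ω₂=-0.054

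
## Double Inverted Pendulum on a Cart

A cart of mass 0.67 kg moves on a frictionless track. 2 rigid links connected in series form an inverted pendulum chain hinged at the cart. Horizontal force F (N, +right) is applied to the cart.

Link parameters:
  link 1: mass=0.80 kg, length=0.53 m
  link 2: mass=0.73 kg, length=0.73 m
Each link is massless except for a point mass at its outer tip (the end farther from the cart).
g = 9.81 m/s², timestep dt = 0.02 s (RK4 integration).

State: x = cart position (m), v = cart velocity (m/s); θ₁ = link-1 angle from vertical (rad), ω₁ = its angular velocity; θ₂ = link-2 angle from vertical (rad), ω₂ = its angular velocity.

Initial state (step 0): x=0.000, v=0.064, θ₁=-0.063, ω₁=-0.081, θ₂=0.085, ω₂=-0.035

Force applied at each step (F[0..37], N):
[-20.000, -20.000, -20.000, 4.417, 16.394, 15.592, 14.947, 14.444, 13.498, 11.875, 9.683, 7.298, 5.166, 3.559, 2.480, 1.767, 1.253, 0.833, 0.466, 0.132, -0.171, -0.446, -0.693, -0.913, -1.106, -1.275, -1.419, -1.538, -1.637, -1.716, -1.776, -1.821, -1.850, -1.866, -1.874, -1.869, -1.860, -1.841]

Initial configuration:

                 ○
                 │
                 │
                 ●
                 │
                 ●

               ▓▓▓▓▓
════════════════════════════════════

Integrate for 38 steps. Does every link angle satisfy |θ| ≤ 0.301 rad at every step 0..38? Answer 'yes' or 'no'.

apply F[0]=-20.000 → step 1: x=-0.004, v=-0.502, θ₁=-0.055, ω₁=0.908, θ₂=0.085, ω₂=0.050
apply F[1]=-20.000 → step 2: x=-0.020, v=-1.080, θ₁=-0.026, ω₁=1.939, θ₂=0.087, ω₂=0.115
apply F[2]=-20.000 → step 3: x=-0.048, v=-1.675, θ₁=0.023, ω₁=3.039, θ₂=0.090, ω₂=0.148
apply F[3]=+4.417 → step 4: x=-0.080, v=-1.557, θ₁=0.082, ω₁=2.829, θ₂=0.093, ω₂=0.158
apply F[4]=+16.394 → step 5: x=-0.107, v=-1.112, θ₁=0.130, ω₁=2.039, θ₂=0.096, ω₂=0.152
apply F[5]=+15.592 → step 6: x=-0.125, v=-0.721, θ₁=0.164, ω₁=1.383, θ₂=0.099, ω₂=0.122
apply F[6]=+14.947 → step 7: x=-0.136, v=-0.371, θ₁=0.186, ω₁=0.830, θ₂=0.101, ω₂=0.074
apply F[7]=+14.444 → step 8: x=-0.140, v=-0.049, θ₁=0.198, ω₁=0.343, θ₂=0.101, ω₂=0.014
apply F[8]=+13.498 → step 9: x=-0.138, v=0.242, θ₁=0.201, ω₁=-0.078, θ₂=0.101, ω₂=-0.050
apply F[9]=+11.875 → step 10: x=-0.131, v=0.489, θ₁=0.196, ω₁=-0.422, θ₂=0.099, ω₂=-0.112
apply F[10]=+9.683 → step 11: x=-0.119, v=0.681, θ₁=0.185, ω₁=-0.672, θ₂=0.097, ω₂=-0.166
apply F[11]=+7.298 → step 12: x=-0.104, v=0.814, θ₁=0.170, ω₁=-0.825, θ₂=0.093, ω₂=-0.211
apply F[12]=+5.166 → step 13: x=-0.087, v=0.896, θ₁=0.153, ω₁=-0.893, θ₂=0.088, ω₂=-0.248
apply F[13]=+3.559 → step 14: x=-0.069, v=0.939, θ₁=0.135, ω₁=-0.903, θ₂=0.083, ω₂=-0.277
apply F[14]=+2.480 → step 15: x=-0.050, v=0.960, θ₁=0.117, ω₁=-0.879, θ₂=0.077, ω₂=-0.300
apply F[15]=+1.767 → step 16: x=-0.031, v=0.966, θ₁=0.100, ω₁=-0.840, θ₂=0.071, ω₂=-0.316
apply F[16]=+1.253 → step 17: x=-0.011, v=0.964, θ₁=0.084, ω₁=-0.795, θ₂=0.065, ω₂=-0.328
apply F[17]=+0.833 → step 18: x=0.008, v=0.957, θ₁=0.068, ω₁=-0.748, θ₂=0.058, ω₂=-0.335
apply F[18]=+0.466 → step 19: x=0.027, v=0.944, θ₁=0.054, ω₁=-0.700, θ₂=0.051, ω₂=-0.339
apply F[19]=+0.132 → step 20: x=0.046, v=0.928, θ₁=0.040, ω₁=-0.652, θ₂=0.044, ω₂=-0.338
apply F[20]=-0.171 → step 21: x=0.064, v=0.908, θ₁=0.028, ω₁=-0.604, θ₂=0.038, ω₂=-0.335
apply F[21]=-0.446 → step 22: x=0.082, v=0.885, θ₁=0.016, ω₁=-0.557, θ₂=0.031, ω₂=-0.328
apply F[22]=-0.693 → step 23: x=0.099, v=0.860, θ₁=0.006, ω₁=-0.511, θ₂=0.025, ω₂=-0.320
apply F[23]=-0.913 → step 24: x=0.116, v=0.832, θ₁=-0.004, ω₁=-0.466, θ₂=0.018, ω₂=-0.309
apply F[24]=-1.106 → step 25: x=0.133, v=0.803, θ₁=-0.013, ω₁=-0.422, θ₂=0.012, ω₂=-0.297
apply F[25]=-1.275 → step 26: x=0.148, v=0.772, θ₁=-0.021, ω₁=-0.379, θ₂=0.006, ω₂=-0.284
apply F[26]=-1.419 → step 27: x=0.164, v=0.741, θ₁=-0.028, ω₁=-0.339, θ₂=0.001, ω₂=-0.269
apply F[27]=-1.538 → step 28: x=0.178, v=0.709, θ₁=-0.035, ω₁=-0.300, θ₂=-0.004, ω₂=-0.254
apply F[28]=-1.637 → step 29: x=0.192, v=0.677, θ₁=-0.040, ω₁=-0.264, θ₂=-0.009, ω₂=-0.238
apply F[29]=-1.716 → step 30: x=0.205, v=0.645, θ₁=-0.045, ω₁=-0.230, θ₂=-0.014, ω₂=-0.222
apply F[30]=-1.776 → step 31: x=0.218, v=0.613, θ₁=-0.049, ω₁=-0.198, θ₂=-0.018, ω₂=-0.206
apply F[31]=-1.821 → step 32: x=0.230, v=0.582, θ₁=-0.053, ω₁=-0.168, θ₂=-0.022, ω₂=-0.190
apply F[32]=-1.850 → step 33: x=0.241, v=0.551, θ₁=-0.056, ω₁=-0.141, θ₂=-0.026, ω₂=-0.174
apply F[33]=-1.866 → step 34: x=0.252, v=0.521, θ₁=-0.059, ω₁=-0.116, θ₂=-0.029, ω₂=-0.159
apply F[34]=-1.874 → step 35: x=0.262, v=0.492, θ₁=-0.061, ω₁=-0.094, θ₂=-0.032, ω₂=-0.144
apply F[35]=-1.869 → step 36: x=0.271, v=0.464, θ₁=-0.062, ω₁=-0.073, θ₂=-0.035, ω₂=-0.129
apply F[36]=-1.860 → step 37: x=0.280, v=0.437, θ₁=-0.064, ω₁=-0.055, θ₂=-0.037, ω₂=-0.115
apply F[37]=-1.841 → step 38: x=0.289, v=0.411, θ₁=-0.065, ω₁=-0.038, θ₂=-0.039, ω₂=-0.102
Max |angle| over trajectory = 0.201 rad; bound = 0.301 → within bound.

Answer: yes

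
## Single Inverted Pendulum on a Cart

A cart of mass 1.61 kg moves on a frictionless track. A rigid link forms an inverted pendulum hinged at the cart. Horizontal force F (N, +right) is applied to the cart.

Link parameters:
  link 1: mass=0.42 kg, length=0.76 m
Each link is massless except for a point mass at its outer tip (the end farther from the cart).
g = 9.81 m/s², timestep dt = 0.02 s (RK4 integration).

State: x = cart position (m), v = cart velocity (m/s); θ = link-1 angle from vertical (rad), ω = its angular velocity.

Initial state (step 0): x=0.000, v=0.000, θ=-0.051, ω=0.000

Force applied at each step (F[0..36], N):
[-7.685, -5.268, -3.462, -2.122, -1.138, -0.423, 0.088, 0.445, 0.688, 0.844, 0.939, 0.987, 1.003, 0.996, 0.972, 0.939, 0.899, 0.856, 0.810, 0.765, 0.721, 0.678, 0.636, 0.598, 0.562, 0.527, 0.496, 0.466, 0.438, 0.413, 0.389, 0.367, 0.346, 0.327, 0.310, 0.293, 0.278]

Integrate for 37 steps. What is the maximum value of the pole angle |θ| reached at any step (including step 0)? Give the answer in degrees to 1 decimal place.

apply F[0]=-7.685 → step 1: x=-0.001, v=-0.093, θ=-0.050, ω=0.109
apply F[1]=-5.268 → step 2: x=-0.003, v=-0.156, θ=-0.047, ω=0.179
apply F[2]=-3.462 → step 3: x=-0.007, v=-0.196, θ=-0.043, ω=0.221
apply F[3]=-2.122 → step 4: x=-0.011, v=-0.221, θ=-0.038, ω=0.242
apply F[4]=-1.138 → step 5: x=-0.016, v=-0.233, θ=-0.033, ω=0.249
apply F[5]=-0.423 → step 6: x=-0.020, v=-0.237, θ=-0.029, ω=0.246
apply F[6]=+0.088 → step 7: x=-0.025, v=-0.234, θ=-0.024, ω=0.236
apply F[7]=+0.445 → step 8: x=-0.030, v=-0.228, θ=-0.019, ω=0.222
apply F[8]=+0.688 → step 9: x=-0.034, v=-0.218, θ=-0.015, ω=0.205
apply F[9]=+0.844 → step 10: x=-0.038, v=-0.207, θ=-0.011, ω=0.187
apply F[10]=+0.939 → step 11: x=-0.042, v=-0.195, θ=-0.007, ω=0.169
apply F[11]=+0.987 → step 12: x=-0.046, v=-0.182, θ=-0.004, ω=0.151
apply F[12]=+1.003 → step 13: x=-0.050, v=-0.170, θ=-0.001, ω=0.133
apply F[13]=+0.996 → step 14: x=-0.053, v=-0.157, θ=0.001, ω=0.117
apply F[14]=+0.972 → step 15: x=-0.056, v=-0.145, θ=0.003, ω=0.102
apply F[15]=+0.939 → step 16: x=-0.059, v=-0.134, θ=0.005, ω=0.088
apply F[16]=+0.899 → step 17: x=-0.061, v=-0.123, θ=0.007, ω=0.075
apply F[17]=+0.856 → step 18: x=-0.064, v=-0.113, θ=0.008, ω=0.064
apply F[18]=+0.810 → step 19: x=-0.066, v=-0.103, θ=0.009, ω=0.053
apply F[19]=+0.765 → step 20: x=-0.068, v=-0.094, θ=0.010, ω=0.044
apply F[20]=+0.721 → step 21: x=-0.070, v=-0.086, θ=0.011, ω=0.036
apply F[21]=+0.678 → step 22: x=-0.071, v=-0.078, θ=0.012, ω=0.029
apply F[22]=+0.636 → step 23: x=-0.073, v=-0.071, θ=0.012, ω=0.022
apply F[23]=+0.598 → step 24: x=-0.074, v=-0.064, θ=0.013, ω=0.016
apply F[24]=+0.562 → step 25: x=-0.075, v=-0.058, θ=0.013, ω=0.011
apply F[25]=+0.527 → step 26: x=-0.076, v=-0.052, θ=0.013, ω=0.007
apply F[26]=+0.496 → step 27: x=-0.077, v=-0.046, θ=0.013, ω=0.003
apply F[27]=+0.466 → step 28: x=-0.078, v=-0.041, θ=0.013, ω=0.000
apply F[28]=+0.438 → step 29: x=-0.079, v=-0.036, θ=0.013, ω=-0.003
apply F[29]=+0.413 → step 30: x=-0.080, v=-0.032, θ=0.013, ω=-0.005
apply F[30]=+0.389 → step 31: x=-0.080, v=-0.028, θ=0.013, ω=-0.007
apply F[31]=+0.367 → step 32: x=-0.081, v=-0.024, θ=0.013, ω=-0.009
apply F[32]=+0.346 → step 33: x=-0.081, v=-0.020, θ=0.013, ω=-0.011
apply F[33]=+0.327 → step 34: x=-0.082, v=-0.017, θ=0.013, ω=-0.012
apply F[34]=+0.310 → step 35: x=-0.082, v=-0.014, θ=0.012, ω=-0.013
apply F[35]=+0.293 → step 36: x=-0.082, v=-0.011, θ=0.012, ω=-0.014
apply F[36]=+0.278 → step 37: x=-0.082, v=-0.008, θ=0.012, ω=-0.014
Max |angle| over trajectory = 0.051 rad = 2.9°.

Answer: 2.9°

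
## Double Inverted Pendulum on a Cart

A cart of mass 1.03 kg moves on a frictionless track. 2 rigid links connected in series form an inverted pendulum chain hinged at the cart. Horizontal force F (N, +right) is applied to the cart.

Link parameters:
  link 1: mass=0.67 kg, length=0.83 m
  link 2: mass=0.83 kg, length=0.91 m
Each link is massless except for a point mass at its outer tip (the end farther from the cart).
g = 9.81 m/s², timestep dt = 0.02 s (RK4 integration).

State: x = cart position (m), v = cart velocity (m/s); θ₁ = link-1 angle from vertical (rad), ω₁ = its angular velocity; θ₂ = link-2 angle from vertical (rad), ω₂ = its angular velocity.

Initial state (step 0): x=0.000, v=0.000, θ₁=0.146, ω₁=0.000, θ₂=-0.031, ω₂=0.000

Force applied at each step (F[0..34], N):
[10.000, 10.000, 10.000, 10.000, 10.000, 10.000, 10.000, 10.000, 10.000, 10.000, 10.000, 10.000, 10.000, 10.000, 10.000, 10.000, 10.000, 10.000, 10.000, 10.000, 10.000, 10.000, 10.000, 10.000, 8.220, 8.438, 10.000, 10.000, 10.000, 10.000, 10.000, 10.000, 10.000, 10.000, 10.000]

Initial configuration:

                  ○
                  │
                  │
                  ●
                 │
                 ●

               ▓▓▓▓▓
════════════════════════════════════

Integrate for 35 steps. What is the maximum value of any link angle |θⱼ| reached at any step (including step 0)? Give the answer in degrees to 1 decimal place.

apply F[0]=+10.000 → step 1: x=0.002, v=0.150, θ₁=0.145, ω₁=-0.091, θ₂=-0.032, ω₂=-0.090
apply F[1]=+10.000 → step 2: x=0.006, v=0.301, θ₁=0.142, ω₁=-0.183, θ₂=-0.035, ω₂=-0.180
apply F[2]=+10.000 → step 3: x=0.014, v=0.453, θ₁=0.138, ω₁=-0.279, θ₂=-0.039, ω₂=-0.269
apply F[3]=+10.000 → step 4: x=0.024, v=0.608, θ₁=0.131, ω₁=-0.379, θ₂=-0.045, ω₂=-0.358
apply F[4]=+10.000 → step 5: x=0.038, v=0.764, θ₁=0.123, ω₁=-0.484, θ₂=-0.053, ω₂=-0.445
apply F[5]=+10.000 → step 6: x=0.055, v=0.925, θ₁=0.112, ω₁=-0.598, θ₂=-0.063, ω₂=-0.530
apply F[6]=+10.000 → step 7: x=0.075, v=1.089, θ₁=0.099, ω₁=-0.721, θ₂=-0.075, ω₂=-0.613
apply F[7]=+10.000 → step 8: x=0.098, v=1.258, θ₁=0.083, ω₁=-0.856, θ₂=-0.088, ω₂=-0.693
apply F[8]=+10.000 → step 9: x=0.125, v=1.433, θ₁=0.064, ω₁=-1.004, θ₂=-0.102, ω₂=-0.768
apply F[9]=+10.000 → step 10: x=0.156, v=1.613, θ₁=0.043, ω₁=-1.168, θ₂=-0.118, ω₂=-0.838
apply F[10]=+10.000 → step 11: x=0.190, v=1.800, θ₁=0.017, ω₁=-1.350, θ₂=-0.136, ω₂=-0.901
apply F[11]=+10.000 → step 12: x=0.228, v=1.994, θ₁=-0.012, ω₁=-1.551, θ₂=-0.154, ω₂=-0.955
apply F[12]=+10.000 → step 13: x=0.270, v=2.193, θ₁=-0.045, ω₁=-1.773, θ₂=-0.174, ω₂=-0.999
apply F[13]=+10.000 → step 14: x=0.316, v=2.397, θ₁=-0.083, ω₁=-2.015, θ₂=-0.194, ω₂=-1.032
apply F[14]=+10.000 → step 15: x=0.366, v=2.604, θ₁=-0.126, ω₁=-2.276, θ₂=-0.215, ω₂=-1.053
apply F[15]=+10.000 → step 16: x=0.420, v=2.810, θ₁=-0.174, ω₁=-2.551, θ₂=-0.236, ω₂=-1.064
apply F[16]=+10.000 → step 17: x=0.478, v=3.010, θ₁=-0.228, ω₁=-2.833, θ₂=-0.258, ω₂=-1.067
apply F[17]=+10.000 → step 18: x=0.540, v=3.198, θ₁=-0.287, ω₁=-3.113, θ₂=-0.279, ω₂=-1.066
apply F[18]=+10.000 → step 19: x=0.606, v=3.368, θ₁=-0.352, ω₁=-3.378, θ₂=-0.300, ω₂=-1.071
apply F[19]=+10.000 → step 20: x=0.675, v=3.513, θ₁=-0.422, ω₁=-3.618, θ₂=-0.322, ω₂=-1.087
apply F[20]=+10.000 → step 21: x=0.746, v=3.632, θ₁=-0.497, ω₁=-3.828, θ₂=-0.344, ω₂=-1.124
apply F[21]=+10.000 → step 22: x=0.820, v=3.722, θ₁=-0.575, ω₁=-4.002, θ₂=-0.367, ω₂=-1.185
apply F[22]=+10.000 → step 23: x=0.895, v=3.785, θ₁=-0.656, ω₁=-4.143, θ₂=-0.391, ω₂=-1.275
apply F[23]=+10.000 → step 24: x=0.971, v=3.823, θ₁=-0.740, ω₁=-4.255, θ₂=-0.418, ω₂=-1.394
apply F[24]=+8.220 → step 25: x=1.047, v=3.818, θ₁=-0.826, ω₁=-4.332, θ₂=-0.447, ω₂=-1.530
apply F[25]=+8.438 → step 26: x=1.124, v=3.798, θ₁=-0.914, ω₁=-4.394, θ₂=-0.479, ω₂=-1.691
apply F[26]=+10.000 → step 27: x=1.199, v=3.778, θ₁=-1.002, ω₁=-4.449, θ₂=-0.515, ω₂=-1.888
apply F[27]=+10.000 → step 28: x=1.274, v=3.741, θ₁=-1.092, ω₁=-4.492, θ₂=-0.555, ω₂=-2.108
apply F[28]=+10.000 → step 29: x=1.349, v=3.690, θ₁=-1.182, ω₁=-4.524, θ₂=-0.600, ω₂=-2.351
apply F[29]=+10.000 → step 30: x=1.422, v=3.625, θ₁=-1.272, ω₁=-4.545, θ₂=-0.649, ω₂=-2.615
apply F[30]=+10.000 → step 31: x=1.494, v=3.546, θ₁=-1.363, ω₁=-4.557, θ₂=-0.704, ω₂=-2.900
apply F[31]=+10.000 → step 32: x=1.564, v=3.453, θ₁=-1.455, ω₁=-4.556, θ₂=-0.765, ω₂=-3.206
apply F[32]=+10.000 → step 33: x=1.632, v=3.348, θ₁=-1.546, ω₁=-4.543, θ₂=-0.833, ω₂=-3.534
apply F[33]=+10.000 → step 34: x=1.698, v=3.230, θ₁=-1.636, ω₁=-4.513, θ₂=-0.907, ω₂=-3.882
apply F[34]=+10.000 → step 35: x=1.761, v=3.099, θ₁=-1.726, ω₁=-4.464, θ₂=-0.988, ω₂=-4.253
Max |angle| over trajectory = 1.726 rad = 98.9°.

Answer: 98.9°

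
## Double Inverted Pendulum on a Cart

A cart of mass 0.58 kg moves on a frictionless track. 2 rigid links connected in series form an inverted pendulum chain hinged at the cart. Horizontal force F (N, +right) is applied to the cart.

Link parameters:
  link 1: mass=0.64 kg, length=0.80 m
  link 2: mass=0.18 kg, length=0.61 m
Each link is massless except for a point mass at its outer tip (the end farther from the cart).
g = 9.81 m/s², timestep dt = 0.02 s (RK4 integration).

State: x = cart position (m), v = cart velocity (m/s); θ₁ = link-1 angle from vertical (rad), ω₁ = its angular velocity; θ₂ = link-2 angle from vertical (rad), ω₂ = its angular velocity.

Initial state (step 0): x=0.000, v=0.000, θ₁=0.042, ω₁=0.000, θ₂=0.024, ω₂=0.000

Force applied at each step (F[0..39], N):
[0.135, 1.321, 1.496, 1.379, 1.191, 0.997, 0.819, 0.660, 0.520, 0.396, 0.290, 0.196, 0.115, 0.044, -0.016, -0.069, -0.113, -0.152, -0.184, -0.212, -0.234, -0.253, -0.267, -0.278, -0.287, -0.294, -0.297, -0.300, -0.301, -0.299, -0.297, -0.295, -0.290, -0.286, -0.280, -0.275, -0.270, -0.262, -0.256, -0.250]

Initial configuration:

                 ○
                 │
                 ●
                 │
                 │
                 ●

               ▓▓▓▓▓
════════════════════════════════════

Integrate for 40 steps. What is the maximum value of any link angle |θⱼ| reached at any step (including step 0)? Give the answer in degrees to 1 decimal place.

apply F[0]=+0.135 → step 1: x=-0.000, v=-0.007, θ₁=0.042, ω₁=0.020, θ₂=0.024, ω₂=-0.007
apply F[1]=+1.321 → step 2: x=0.000, v=0.027, θ₁=0.042, ω₁=-0.010, θ₂=0.024, ω₂=-0.015
apply F[2]=+1.496 → step 3: x=0.001, v=0.067, θ₁=0.042, ω₁=-0.048, θ₂=0.023, ω₂=-0.023
apply F[3]=+1.379 → step 4: x=0.003, v=0.103, θ₁=0.040, ω₁=-0.082, θ₂=0.023, ω₂=-0.030
apply F[4]=+1.191 → step 5: x=0.005, v=0.133, θ₁=0.039, ω₁=-0.109, θ₂=0.022, ω₂=-0.037
apply F[5]=+0.997 → step 6: x=0.008, v=0.157, θ₁=0.036, ω₁=-0.128, θ₂=0.021, ω₂=-0.044
apply F[6]=+0.819 → step 7: x=0.011, v=0.175, θ₁=0.033, ω₁=-0.142, θ₂=0.020, ω₂=-0.050
apply F[7]=+0.660 → step 8: x=0.015, v=0.189, θ₁=0.031, ω₁=-0.151, θ₂=0.019, ω₂=-0.055
apply F[8]=+0.520 → step 9: x=0.019, v=0.199, θ₁=0.027, ω₁=-0.155, θ₂=0.018, ω₂=-0.059
apply F[9]=+0.396 → step 10: x=0.023, v=0.206, θ₁=0.024, ω₁=-0.157, θ₂=0.017, ω₂=-0.062
apply F[10]=+0.290 → step 11: x=0.027, v=0.209, θ₁=0.021, ω₁=-0.155, θ₂=0.016, ω₂=-0.065
apply F[11]=+0.196 → step 12: x=0.031, v=0.211, θ₁=0.018, ω₁=-0.152, θ₂=0.014, ω₂=-0.067
apply F[12]=+0.115 → step 13: x=0.035, v=0.210, θ₁=0.015, ω₁=-0.147, θ₂=0.013, ω₂=-0.068
apply F[13]=+0.044 → step 14: x=0.040, v=0.208, θ₁=0.012, ω₁=-0.140, θ₂=0.012, ω₂=-0.069
apply F[14]=-0.016 → step 15: x=0.044, v=0.204, θ₁=0.010, ω₁=-0.133, θ₂=0.010, ω₂=-0.068
apply F[15]=-0.069 → step 16: x=0.048, v=0.199, θ₁=0.007, ω₁=-0.125, θ₂=0.009, ω₂=-0.068
apply F[16]=-0.113 → step 17: x=0.052, v=0.194, θ₁=0.005, ω₁=-0.117, θ₂=0.008, ω₂=-0.067
apply F[17]=-0.152 → step 18: x=0.056, v=0.188, θ₁=0.002, ω₁=-0.109, θ₂=0.006, ω₂=-0.065
apply F[18]=-0.184 → step 19: x=0.059, v=0.181, θ₁=0.000, ω₁=-0.101, θ₂=0.005, ω₂=-0.064
apply F[19]=-0.212 → step 20: x=0.063, v=0.174, θ₁=-0.002, ω₁=-0.092, θ₂=0.004, ω₂=-0.062
apply F[20]=-0.234 → step 21: x=0.066, v=0.167, θ₁=-0.003, ω₁=-0.084, θ₂=0.003, ω₂=-0.059
apply F[21]=-0.253 → step 22: x=0.069, v=0.159, θ₁=-0.005, ω₁=-0.076, θ₂=0.001, ω₂=-0.057
apply F[22]=-0.267 → step 23: x=0.073, v=0.151, θ₁=-0.007, ω₁=-0.069, θ₂=0.000, ω₂=-0.054
apply F[23]=-0.278 → step 24: x=0.075, v=0.144, θ₁=-0.008, ω₁=-0.061, θ₂=-0.001, ω₂=-0.051
apply F[24]=-0.287 → step 25: x=0.078, v=0.136, θ₁=-0.009, ω₁=-0.054, θ₂=-0.002, ω₂=-0.048
apply F[25]=-0.294 → step 26: x=0.081, v=0.129, θ₁=-0.010, ω₁=-0.048, θ₂=-0.003, ω₂=-0.045
apply F[26]=-0.297 → step 27: x=0.083, v=0.121, θ₁=-0.011, ω₁=-0.042, θ₂=-0.004, ω₂=-0.042
apply F[27]=-0.300 → step 28: x=0.086, v=0.114, θ₁=-0.012, ω₁=-0.036, θ₂=-0.004, ω₂=-0.039
apply F[28]=-0.301 → step 29: x=0.088, v=0.107, θ₁=-0.012, ω₁=-0.031, θ₂=-0.005, ω₂=-0.036
apply F[29]=-0.299 → step 30: x=0.090, v=0.100, θ₁=-0.013, ω₁=-0.026, θ₂=-0.006, ω₂=-0.033
apply F[30]=-0.297 → step 31: x=0.092, v=0.094, θ₁=-0.013, ω₁=-0.021, θ₂=-0.006, ω₂=-0.030
apply F[31]=-0.295 → step 32: x=0.094, v=0.087, θ₁=-0.014, ω₁=-0.017, θ₂=-0.007, ω₂=-0.028
apply F[32]=-0.290 → step 33: x=0.096, v=0.081, θ₁=-0.014, ω₁=-0.013, θ₂=-0.008, ω₂=-0.025
apply F[33]=-0.286 → step 34: x=0.097, v=0.075, θ₁=-0.014, ω₁=-0.010, θ₂=-0.008, ω₂=-0.022
apply F[34]=-0.280 → step 35: x=0.099, v=0.070, θ₁=-0.014, ω₁=-0.006, θ₂=-0.008, ω₂=-0.020
apply F[35]=-0.275 → step 36: x=0.100, v=0.064, θ₁=-0.015, ω₁=-0.004, θ₂=-0.009, ω₂=-0.017
apply F[36]=-0.270 → step 37: x=0.101, v=0.059, θ₁=-0.015, ω₁=-0.001, θ₂=-0.009, ω₂=-0.015
apply F[37]=-0.262 → step 38: x=0.102, v=0.054, θ₁=-0.015, ω₁=0.001, θ₂=-0.009, ω₂=-0.013
apply F[38]=-0.256 → step 39: x=0.103, v=0.049, θ₁=-0.015, ω₁=0.003, θ₂=-0.010, ω₂=-0.011
apply F[39]=-0.250 → step 40: x=0.104, v=0.045, θ₁=-0.014, ω₁=0.005, θ₂=-0.010, ω₂=-0.009
Max |angle| over trajectory = 0.042 rad = 2.4°.

Answer: 2.4°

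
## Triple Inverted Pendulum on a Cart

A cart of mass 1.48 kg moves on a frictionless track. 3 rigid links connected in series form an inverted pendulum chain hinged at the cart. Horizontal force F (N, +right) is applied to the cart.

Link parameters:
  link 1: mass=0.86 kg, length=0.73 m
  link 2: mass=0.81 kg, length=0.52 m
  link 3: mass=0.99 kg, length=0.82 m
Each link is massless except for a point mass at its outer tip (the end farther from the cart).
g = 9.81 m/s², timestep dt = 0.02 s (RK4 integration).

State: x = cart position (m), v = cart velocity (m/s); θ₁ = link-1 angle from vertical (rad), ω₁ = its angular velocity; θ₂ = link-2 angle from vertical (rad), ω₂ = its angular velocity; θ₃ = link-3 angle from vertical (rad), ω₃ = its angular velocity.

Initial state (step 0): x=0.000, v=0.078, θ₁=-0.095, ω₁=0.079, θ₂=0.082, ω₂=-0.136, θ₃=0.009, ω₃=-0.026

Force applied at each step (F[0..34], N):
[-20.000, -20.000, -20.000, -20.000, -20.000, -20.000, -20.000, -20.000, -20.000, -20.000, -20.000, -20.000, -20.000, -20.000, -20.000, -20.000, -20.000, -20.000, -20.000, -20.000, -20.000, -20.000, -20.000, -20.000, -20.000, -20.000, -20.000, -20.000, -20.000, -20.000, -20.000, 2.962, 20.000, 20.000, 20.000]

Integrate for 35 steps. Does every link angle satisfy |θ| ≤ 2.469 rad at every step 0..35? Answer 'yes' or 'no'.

Answer: yes

Derivation:
apply F[0]=-20.000 → step 1: x=-0.001, v=-0.158, θ₁=-0.091, ω₁=0.276, θ₂=0.082, ω₂=0.108, θ₃=0.008, ω₃=-0.065
apply F[1]=-20.000 → step 2: x=-0.006, v=-0.397, θ₁=-0.084, ω₁=0.482, θ₂=0.086, ω₂=0.347, θ₃=0.006, ω₃=-0.106
apply F[2]=-20.000 → step 3: x=-0.017, v=-0.640, θ₁=-0.072, ω₁=0.700, θ₂=0.096, ω₂=0.581, θ₃=0.004, ω₃=-0.150
apply F[3]=-20.000 → step 4: x=-0.032, v=-0.888, θ₁=-0.056, ω₁=0.937, θ₂=0.109, ω₂=0.806, θ₃=0.000, ω₃=-0.199
apply F[4]=-20.000 → step 5: x=-0.052, v=-1.144, θ₁=-0.034, ω₁=1.197, θ₂=0.128, ω₂=1.021, θ₃=-0.004, ω₃=-0.253
apply F[5]=-20.000 → step 6: x=-0.078, v=-1.408, θ₁=-0.008, ω₁=1.485, θ₂=0.150, ω₂=1.218, θ₃=-0.010, ω₃=-0.311
apply F[6]=-20.000 → step 7: x=-0.109, v=-1.681, θ₁=0.025, ω₁=1.806, θ₂=0.176, ω₂=1.389, θ₃=-0.017, ω₃=-0.369
apply F[7]=-20.000 → step 8: x=-0.145, v=-1.959, θ₁=0.065, ω₁=2.160, θ₂=0.206, ω₂=1.522, θ₃=-0.025, ω₃=-0.422
apply F[8]=-20.000 → step 9: x=-0.187, v=-2.239, θ₁=0.112, ω₁=2.545, θ₂=0.237, ω₂=1.605, θ₃=-0.033, ω₃=-0.459
apply F[9]=-20.000 → step 10: x=-0.235, v=-2.515, θ₁=0.167, ω₁=2.951, θ₂=0.269, ω₂=1.630, θ₃=-0.043, ω₃=-0.470
apply F[10]=-20.000 → step 11: x=-0.288, v=-2.778, θ₁=0.230, ω₁=3.363, θ₂=0.302, ω₂=1.597, θ₃=-0.052, ω₃=-0.443
apply F[11]=-20.000 → step 12: x=-0.346, v=-3.015, θ₁=0.301, ω₁=3.759, θ₂=0.333, ω₂=1.517, θ₃=-0.060, ω₃=-0.371
apply F[12]=-20.000 → step 13: x=-0.408, v=-3.219, θ₁=0.380, ω₁=4.113, θ₂=0.362, ω₂=1.417, θ₃=-0.066, ω₃=-0.251
apply F[13]=-20.000 → step 14: x=-0.474, v=-3.383, θ₁=0.465, ω₁=4.409, θ₂=0.390, ω₂=1.328, θ₃=-0.070, ω₃=-0.087
apply F[14]=-20.000 → step 15: x=-0.543, v=-3.505, θ₁=0.556, ω₁=4.637, θ₂=0.416, ω₂=1.284, θ₃=-0.070, ω₃=0.111
apply F[15]=-20.000 → step 16: x=-0.614, v=-3.590, θ₁=0.650, ω₁=4.802, θ₂=0.441, ω₂=1.304, θ₃=-0.065, ω₃=0.329
apply F[16]=-20.000 → step 17: x=-0.686, v=-3.645, θ₁=0.748, ω₁=4.913, θ₂=0.468, ω₂=1.398, θ₃=-0.056, ω₃=0.558
apply F[17]=-20.000 → step 18: x=-0.760, v=-3.675, θ₁=0.847, ω₁=4.984, θ₂=0.498, ω₂=1.564, θ₃=-0.043, ω₃=0.791
apply F[18]=-20.000 → step 19: x=-0.833, v=-3.685, θ₁=0.947, ω₁=5.026, θ₂=0.531, ω₂=1.794, θ₃=-0.025, ω₃=1.025
apply F[19]=-20.000 → step 20: x=-0.907, v=-3.679, θ₁=1.047, ω₁=5.047, θ₂=0.570, ω₂=2.080, θ₃=-0.002, ω₃=1.260
apply F[20]=-20.000 → step 21: x=-0.980, v=-3.660, θ₁=1.148, ω₁=5.050, θ₂=0.615, ω₂=2.410, θ₃=0.026, ω₃=1.499
apply F[21]=-20.000 → step 22: x=-1.053, v=-3.628, θ₁=1.249, ω₁=5.039, θ₂=0.667, ω₂=2.776, θ₃=0.058, ω₃=1.746
apply F[22]=-20.000 → step 23: x=-1.125, v=-3.585, θ₁=1.350, ω₁=5.014, θ₂=0.726, ω₂=3.169, θ₃=0.096, ω₃=2.006
apply F[23]=-20.000 → step 24: x=-1.197, v=-3.532, θ₁=1.450, ω₁=4.973, θ₂=0.794, ω₂=3.578, θ₃=0.138, ω₃=2.284
apply F[24]=-20.000 → step 25: x=-1.267, v=-3.469, θ₁=1.549, ω₁=4.914, θ₂=0.869, ω₂=3.995, θ₃=0.187, ω₃=2.587
apply F[25]=-20.000 → step 26: x=-1.335, v=-3.395, θ₁=1.646, ω₁=4.834, θ₂=0.953, ω₂=4.409, θ₃=0.242, ω₃=2.922
apply F[26]=-20.000 → step 27: x=-1.402, v=-3.313, θ₁=1.742, ω₁=4.733, θ₂=1.045, ω₂=4.808, θ₃=0.304, ω₃=3.297
apply F[27]=-20.000 → step 28: x=-1.468, v=-3.223, θ₁=1.835, ω₁=4.607, θ₂=1.145, ω₂=5.179, θ₃=0.374, ω₃=3.717
apply F[28]=-20.000 → step 29: x=-1.531, v=-3.124, θ₁=1.926, ω₁=4.458, θ₂=1.252, ω₂=5.507, θ₃=0.453, ω₃=4.190
apply F[29]=-20.000 → step 30: x=-1.593, v=-3.017, θ₁=2.014, ω₁=4.286, θ₂=1.365, ω₂=5.772, θ₃=0.542, ω₃=4.722
apply F[30]=-20.000 → step 31: x=-1.652, v=-2.904, θ₁=2.097, ω₁=4.095, θ₂=1.483, ω₂=5.952, θ₃=0.643, ω₃=5.316
apply F[31]=+2.962 → step 32: x=-1.707, v=-2.594, θ₁=2.180, ω₁=4.121, θ₂=1.601, ω₂=5.832, θ₃=0.754, ω₃=5.855
apply F[32]=+20.000 → step 33: x=-1.754, v=-2.120, θ₁=2.264, ω₁=4.351, θ₂=1.714, ω₂=5.514, θ₃=0.876, ω₃=6.354
apply F[33]=+20.000 → step 34: x=-1.791, v=-1.616, θ₁=2.354, ω₁=4.609, θ₂=1.821, ω₂=5.171, θ₃=1.009, ω₃=6.902
apply F[34]=+20.000 → step 35: x=-1.818, v=-1.078, θ₁=2.449, ω₁=4.874, θ₂=1.921, ω₂=4.822, θ₃=1.153, ω₃=7.515
Max |angle| over trajectory = 2.449 rad; bound = 2.469 → within bound.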